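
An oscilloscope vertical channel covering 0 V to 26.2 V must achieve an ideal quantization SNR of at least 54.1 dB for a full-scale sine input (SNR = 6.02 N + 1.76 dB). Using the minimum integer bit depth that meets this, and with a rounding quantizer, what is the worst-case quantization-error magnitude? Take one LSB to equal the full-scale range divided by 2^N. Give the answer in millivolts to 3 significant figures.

V_FS = 26.2 V.
N ≥ (54.1 − 1.76)/6.02 = 8.694 → N_min = 9.
LSB = 26.2 V / 2^9 = 51.172 mV.
Max error for round-to-nearest is LSB/2 = 25.6 mV.

25.6 mV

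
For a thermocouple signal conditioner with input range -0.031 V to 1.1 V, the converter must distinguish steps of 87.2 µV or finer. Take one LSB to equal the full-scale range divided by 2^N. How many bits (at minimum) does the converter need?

Range = 1.1 − (-0.031) = 1.131 V.
Need 2^N ≥ 1.131 V / 87.2 µV = 12970 → N_min = 14.

14 bits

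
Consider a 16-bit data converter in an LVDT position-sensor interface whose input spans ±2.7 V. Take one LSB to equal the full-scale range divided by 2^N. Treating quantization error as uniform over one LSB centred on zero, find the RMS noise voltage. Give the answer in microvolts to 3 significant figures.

23.8 µV

Span: 2.7 V − (-2.7 V) = 5.4 V.
LSB = 5.4 V / 2^16 = 82.397 µV.
V_rms = LSB/√12 = 82.397 µV / √12 = 23.8 µV.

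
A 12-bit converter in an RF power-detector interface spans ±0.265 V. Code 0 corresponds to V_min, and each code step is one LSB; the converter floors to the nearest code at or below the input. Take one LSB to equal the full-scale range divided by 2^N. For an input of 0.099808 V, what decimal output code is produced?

The full-scale span is 0.265 − (-0.265) = 0.53 V. LSB = 0.53 V / 2^12 ≈ 129.4 µV.
(V_in − V_min) × 2^12/range = (0.099808 − (-0.265)) × 4096/0.53 = 2819.346.
Floor → code = 2819.

2819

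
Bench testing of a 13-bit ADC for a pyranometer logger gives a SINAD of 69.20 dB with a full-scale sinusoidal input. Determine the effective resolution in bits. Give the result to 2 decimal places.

ENOB = (69.20 − 1.76)/6.02 = 11.2027 bits.

11.20 bits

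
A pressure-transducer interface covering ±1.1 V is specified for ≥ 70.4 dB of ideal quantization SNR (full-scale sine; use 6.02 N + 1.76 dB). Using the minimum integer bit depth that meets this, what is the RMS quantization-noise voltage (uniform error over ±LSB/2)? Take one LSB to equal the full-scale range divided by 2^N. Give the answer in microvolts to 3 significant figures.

155 µV

Full-scale range = 1.1 V − (-1.1 V) = 2.2 V.
Solving 6.02 N ≥ 70.4 − 1.76: N ≥ 11.402. Round up → N = 12.
LSB = 2.2 V / 2^12 = 0.53711 mV.
σ_q = LSB/√12 = 0.53711 mV/3.4641 = 155 µV.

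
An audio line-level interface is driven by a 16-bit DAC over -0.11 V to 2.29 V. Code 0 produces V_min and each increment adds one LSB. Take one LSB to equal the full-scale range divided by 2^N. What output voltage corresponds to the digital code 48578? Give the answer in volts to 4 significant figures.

Full-scale range = 2.29 V − (-0.11 V) = 2.4 V. LSB = 2.4 V / 2^16.
V_out = V_min + code × LSB = -0.11 V + 48578 × 2.4 V / 65536
      = -0.11 V + 1.77898 V = 1.66898 V.

1.669 V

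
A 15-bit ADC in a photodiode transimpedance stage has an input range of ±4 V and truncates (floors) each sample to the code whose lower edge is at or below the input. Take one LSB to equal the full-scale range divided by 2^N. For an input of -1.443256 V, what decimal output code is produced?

The full-scale span is 4 − (-4) = 8 V. LSB = 8 V / 2^15 ≈ 244.1 µV.
code = ⌊(V_in − V_min)/LSB⌋ = ⌊(V_in − V_min) × 2^15 / range⌋
     = ⌊(-1.443256 − (-4)) × 32768 / 8⌋ = ⌊2.556744 × 32768/8⌋
     = ⌊10472.423⌋ = 10472.

10472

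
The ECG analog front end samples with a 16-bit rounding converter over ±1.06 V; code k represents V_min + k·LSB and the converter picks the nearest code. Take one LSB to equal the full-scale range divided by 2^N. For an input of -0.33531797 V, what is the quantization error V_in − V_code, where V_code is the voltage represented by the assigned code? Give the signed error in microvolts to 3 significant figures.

+7.96 µV

The full-scale span is 1.06 − (-1.06) = 2.12 V. LSB = 2.12 V / 2^16 ≈ 32.35 µV.
(V_in − V_min)/LSB = (-0.33531797 − (-1.06)) × 65536/2.12 = 22402.2460 → nearest code k = 22402.
Reconstructed level: -1.06 + 22402 × 2.12/65536 V = -0.33532592773 V.
V_in − V_code = -0.33531797 − (-0.33532592773) = +7.96 µV.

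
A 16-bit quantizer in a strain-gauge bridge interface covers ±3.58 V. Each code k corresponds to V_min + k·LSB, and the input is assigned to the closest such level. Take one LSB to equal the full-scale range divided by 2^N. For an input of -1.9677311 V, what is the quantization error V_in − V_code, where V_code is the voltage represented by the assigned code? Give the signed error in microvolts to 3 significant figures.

The full-scale span is 3.58 − (-3.58) = 7.16 V. LSB = 7.16 V / 2^16 ≈ 109.3 µV.
(V_in − V_min)/LSB = (-1.9677311 − (-3.58)) × 65536/7.16 = 14757.2143 → nearest code k = 14757.
V_code = V_min + k × range/2^16 = -3.58 + 14757 × 7.16/65536 = -1.9677545166 V.
V_in − V_code = -1.9677311 − (-1.9677545166) = +23.4 µV.

+23.4 µV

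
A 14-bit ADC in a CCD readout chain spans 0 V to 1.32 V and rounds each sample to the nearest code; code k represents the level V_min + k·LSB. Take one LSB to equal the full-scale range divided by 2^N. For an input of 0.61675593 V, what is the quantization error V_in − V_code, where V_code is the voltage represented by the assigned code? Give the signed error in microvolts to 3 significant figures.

+20.1 µV

Full-scale range = 1.32 V. LSB = 1.32 V / 2^14 ≈ 80.57 µV.
(0.61675593 − (0)) / LSB = 0.61675593 × 16384/1.32 = 7655.2494. Nearest integer: k = 7655.
V_code = V_min + k × range/2^14 = 0 + 7655 × 1.32/16384 = 0.61673583984 V.
e = 0.61675593 − (0.61673583984) = +20.1 µV.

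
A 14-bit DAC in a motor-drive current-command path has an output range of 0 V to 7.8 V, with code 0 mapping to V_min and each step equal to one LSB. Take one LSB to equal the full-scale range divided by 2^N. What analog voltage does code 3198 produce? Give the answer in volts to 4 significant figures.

V_FS = 7.8 V. LSB = 7.8 V / 2^14.
Output = V_min + (3198/16384) × range = 0 + 0.195190 × 7.8 V
      = 0 V + 1.52249 V = 1.52249 V.

1.522 V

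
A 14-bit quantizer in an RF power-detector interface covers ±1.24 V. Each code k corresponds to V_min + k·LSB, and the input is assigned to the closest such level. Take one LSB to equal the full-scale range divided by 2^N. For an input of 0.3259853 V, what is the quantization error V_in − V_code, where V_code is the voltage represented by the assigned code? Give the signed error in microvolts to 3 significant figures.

−59.6 µV

The full-scale span is 1.24 − (-1.24) = 2.48 V. LSB = 2.48 V / 2^14 ≈ 151.4 µV.
Position in LSBs: (0.3259853 − (-1.24)) × 16384/2.48 = 10345.6061; rounding gives k = 10346.
Reconstructed level: -1.24 + 10346 × 2.48/16384 V = 0.32604492188 V.
V_in − V_code = 0.3259853 − (0.32604492188) = −59.6 µV.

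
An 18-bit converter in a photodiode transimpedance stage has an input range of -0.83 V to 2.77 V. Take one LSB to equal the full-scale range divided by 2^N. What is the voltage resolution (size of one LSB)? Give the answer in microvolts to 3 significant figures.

13.7 µV

Full-scale range = 2.77 V − (-0.83 V) = 3.6 V.
There are 2^18 = 262144 steps.
LSB = 3.6 V / 2^18 = 13.7 µV.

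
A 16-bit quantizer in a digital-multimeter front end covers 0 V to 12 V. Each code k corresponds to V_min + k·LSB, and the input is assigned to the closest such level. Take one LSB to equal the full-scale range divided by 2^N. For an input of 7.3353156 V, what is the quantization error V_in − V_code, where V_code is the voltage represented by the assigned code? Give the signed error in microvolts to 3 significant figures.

−72.6 µV

Span = 12 V. LSB = 12 V / 2^16 ≈ 183.1 µV.
(7.3353156 − (0)) / LSB = 7.3353156 × 65536/12 = 40060.6036. Nearest integer: k = 40061.
Reconstructed level: 0 + 40061 × 12/65536 V = 7.3353881836 V.
V_in − V_code = 7.3353156 − (7.3353881836) = −72.6 µV.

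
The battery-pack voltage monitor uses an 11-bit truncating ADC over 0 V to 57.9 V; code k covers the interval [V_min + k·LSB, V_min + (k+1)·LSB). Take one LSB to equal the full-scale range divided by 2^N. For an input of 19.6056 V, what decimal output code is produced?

693

Range is 57.9 V. LSB = 57.9 V / 2^11 ≈ 28.27 mV.
(V_in − V_min) × 2^11/range = (19.6056 − (0)) × 2048/57.9 = 693.476.
Floor → code = 693.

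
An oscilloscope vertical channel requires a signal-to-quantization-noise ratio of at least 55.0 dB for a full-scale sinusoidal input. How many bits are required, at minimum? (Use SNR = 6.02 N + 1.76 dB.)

9 bits

6.02 N + 1.76 ≥ 55.0 gives N ≥ 8.844, so the minimum integer is 9.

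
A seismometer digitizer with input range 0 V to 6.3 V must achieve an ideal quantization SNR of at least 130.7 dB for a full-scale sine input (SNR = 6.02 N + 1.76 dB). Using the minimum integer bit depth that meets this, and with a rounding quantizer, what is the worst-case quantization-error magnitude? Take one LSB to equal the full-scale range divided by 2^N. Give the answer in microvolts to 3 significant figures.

Full-scale range = 6.3 V.
N ≥ (130.7 − 1.76)/6.02 = 21.419 → N_min = 22.
Step size = 6.3/4194304 V = 1.5020 µV.
Half an LSB is 0.751 µV.

0.751 µV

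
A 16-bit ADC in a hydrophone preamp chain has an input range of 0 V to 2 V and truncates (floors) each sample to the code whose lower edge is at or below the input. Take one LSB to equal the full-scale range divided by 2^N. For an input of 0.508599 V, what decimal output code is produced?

Full-scale range = 2 V. LSB = 2 V / 2^16 ≈ 30.52 µV.
code = ⌊(V_in − V_min)/LSB⌋ = ⌊(V_in − V_min) × 2^16 / range⌋
     = ⌊(0.508599 − (0)) × 65536 / 2⌋ = ⌊0.508599 × 65536/2⌋
     = ⌊16665.772⌋ = 16665.

16665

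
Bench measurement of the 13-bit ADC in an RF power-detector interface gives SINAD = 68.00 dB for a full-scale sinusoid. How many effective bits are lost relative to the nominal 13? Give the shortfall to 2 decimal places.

2.00 bits

N_eff = (68.00 − 1.76)/6.02 = 11.0033 bits.
Lost resolution: 13 − 11.0033 = 1.9967 bits.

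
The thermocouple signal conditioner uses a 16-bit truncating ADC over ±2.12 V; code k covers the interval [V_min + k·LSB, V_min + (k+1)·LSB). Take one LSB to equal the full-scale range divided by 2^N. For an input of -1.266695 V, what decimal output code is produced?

Span: 2.12 V − (-2.12 V) = 4.24 V. LSB = 4.24 V / 2^16 ≈ 64.70 µV.
V_in − V_min = -1.266695 − (-2.12) = 0.853305 V.
Divide by LSB: 0.853305 × 65536/4.24 = 13189.1973.
Truncating gives code 13189.

13189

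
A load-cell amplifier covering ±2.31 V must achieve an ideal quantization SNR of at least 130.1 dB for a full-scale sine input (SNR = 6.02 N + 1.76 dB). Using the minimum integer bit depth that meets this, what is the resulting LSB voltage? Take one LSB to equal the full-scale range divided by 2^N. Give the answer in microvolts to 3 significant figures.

1.10 µV

Full-scale range = 2.31 V − (-2.31 V) = 4.62 V.
Required N = ⌈(130.1 − 1.76)/6.02⌉ = ⌈21.319⌉ = 22.
One LSB is 4.62 V / 4194304 = 1.10 µV.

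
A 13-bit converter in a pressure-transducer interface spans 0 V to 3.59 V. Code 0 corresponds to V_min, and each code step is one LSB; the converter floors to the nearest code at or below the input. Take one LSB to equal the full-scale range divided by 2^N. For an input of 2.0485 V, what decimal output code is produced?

4674

Full-scale range = 3.59 V. LSB = 3.59 V / 2^13 ≈ 438.2 µV.
(V_in − V_min) × 2^13/range = (2.0485 − (0)) × 8192/3.59 = 4674.460.
Floor → code = 4674.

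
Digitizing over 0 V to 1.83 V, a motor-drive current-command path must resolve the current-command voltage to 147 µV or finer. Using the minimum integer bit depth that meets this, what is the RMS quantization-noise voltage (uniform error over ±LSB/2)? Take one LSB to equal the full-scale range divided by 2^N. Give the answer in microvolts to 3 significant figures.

Span = 1.83 V.
Required number of levels: 1.83/147 µV = 12449; smallest N with 2^N ≥ that is 14.
LSB = 1.83 V ÷ 2^14 = 1.83/16384 V = 111.69 µV.
RMS noise = LSB/√12 = 32.2 µV.

32.2 µV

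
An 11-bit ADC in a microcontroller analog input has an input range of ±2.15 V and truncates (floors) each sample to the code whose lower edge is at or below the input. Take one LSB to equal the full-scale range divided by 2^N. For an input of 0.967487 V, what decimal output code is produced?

1484

The full-scale span is 2.15 − (-2.15) = 4.3 V. LSB = 4.3 V / 2^11 ≈ 2.100 mV.
(V_in − V_min) × 2^11/range = (0.967487 − (-2.15)) × 2048/4.3 = 1484.794.
Floor → code = 1484.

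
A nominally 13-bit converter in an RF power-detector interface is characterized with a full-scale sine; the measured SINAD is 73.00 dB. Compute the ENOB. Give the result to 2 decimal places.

11.83 bits

(73.00 − 1.76) / 6.02 = 71.24/6.02 = 11.8339 effective bits.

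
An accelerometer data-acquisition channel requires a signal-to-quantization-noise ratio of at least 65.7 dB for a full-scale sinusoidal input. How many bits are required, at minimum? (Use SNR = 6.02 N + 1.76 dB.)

11 bits

N ≥ (65.7 − 1.76)/6.02 = 10.621 → N_min = 11.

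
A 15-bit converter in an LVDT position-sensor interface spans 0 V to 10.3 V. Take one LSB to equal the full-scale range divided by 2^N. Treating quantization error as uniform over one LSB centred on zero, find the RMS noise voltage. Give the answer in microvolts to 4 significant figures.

Full-scale range = 10.3 V.
LSB = 10.3 V / 2^15 = 314.331 µV.
For a uniform distribution on [−LSB/2, +LSB/2], V_rms = LSB/√12 = 314.331 µV/3.4641 = 90.74 µV.

90.74 µV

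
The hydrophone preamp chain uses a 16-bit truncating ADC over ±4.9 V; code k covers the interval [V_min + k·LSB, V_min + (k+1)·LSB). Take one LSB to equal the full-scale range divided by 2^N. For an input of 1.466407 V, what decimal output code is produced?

The full-scale span is 4.9 − (-4.9) = 9.8 V. LSB = 9.8 V / 2^16 ≈ 149.5 µV.
(V_in − V_min) × 2^16/range = (1.466407 − (-4.9)) × 65536/9.8 = 42574.372.
Floor → code = 42574.

42574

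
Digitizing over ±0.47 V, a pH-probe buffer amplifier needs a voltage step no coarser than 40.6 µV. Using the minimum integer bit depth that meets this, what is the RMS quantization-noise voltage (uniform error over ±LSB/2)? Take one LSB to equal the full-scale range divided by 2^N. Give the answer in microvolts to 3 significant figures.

8.28 µV

Span: 0.47 V − (-0.47 V) = 0.94 V.
Levels needed ≥ 0.94/40.6 µV = 23150. 2^15 = 32768 suffices, so N_min = 15.
LSB = 0.94 V / 2^15 = 28.687 µV.
σ_q = LSB/√12 = 28.687 µV/3.4641 = 8.28 µV.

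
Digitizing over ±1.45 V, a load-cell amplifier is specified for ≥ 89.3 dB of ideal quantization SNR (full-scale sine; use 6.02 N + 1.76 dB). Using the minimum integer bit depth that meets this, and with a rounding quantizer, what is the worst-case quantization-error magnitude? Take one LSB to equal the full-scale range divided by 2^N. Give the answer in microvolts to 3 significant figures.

Range = 1.45 − (-1.45) = 2.9 V.
N ≥ (89.3 − 1.76)/6.02 = 14.542 → N_min = 15.
One LSB is 2.9 V / 32768 = 88.501 µV.
Max error for round-to-nearest is LSB/2 = 44.3 µV.

44.3 µV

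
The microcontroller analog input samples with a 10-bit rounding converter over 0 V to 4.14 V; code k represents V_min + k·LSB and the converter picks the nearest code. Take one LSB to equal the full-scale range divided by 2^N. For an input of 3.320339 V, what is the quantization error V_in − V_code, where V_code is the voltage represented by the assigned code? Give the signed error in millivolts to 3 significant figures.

+1.06 mV

Full-scale range = 4.14 V. LSB = 4.14 V / 2^10 ≈ 4.043 mV.
(3.320339 − (0)) / LSB = 3.320339 × 1024/4.14 = 821.2626. Nearest integer: k = 821.
V_code = 0 + (821/1024) × 4.14 = 3.319277344 V.
e = 3.320339 − (3.319277344) = +1.06 mV.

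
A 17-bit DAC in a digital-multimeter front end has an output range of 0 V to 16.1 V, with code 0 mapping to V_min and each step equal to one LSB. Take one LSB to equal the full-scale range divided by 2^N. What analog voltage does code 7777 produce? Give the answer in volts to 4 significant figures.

Full-scale range = 16.1 V. LSB = 16.1 V / 2^17.
Output = V_min + (7777/131072) × range = 0 + 0.0593338 × 16.1 V
      = 0 V + 0.955274 V = 0.955274 V.

0.9553 V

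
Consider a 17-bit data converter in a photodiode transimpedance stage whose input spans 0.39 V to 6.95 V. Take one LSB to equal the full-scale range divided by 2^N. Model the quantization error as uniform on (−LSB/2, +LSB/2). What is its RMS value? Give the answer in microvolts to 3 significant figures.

14.4 µV

The full-scale span is 6.95 − (0.39) = 6.56 V.
LSB = 6.56 V / 2^17 = 50.049 µV.
V_rms = LSB/√12 = 50.049 µV / √12 = 14.4 µV.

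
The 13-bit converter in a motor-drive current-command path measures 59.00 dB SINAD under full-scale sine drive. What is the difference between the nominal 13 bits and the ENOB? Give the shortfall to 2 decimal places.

3.49 bits

Effective bits = (59.00 − 1.76)/6.02 = 9.5083.
Lost resolution: 13 − 9.5083 = 3.4917 bits.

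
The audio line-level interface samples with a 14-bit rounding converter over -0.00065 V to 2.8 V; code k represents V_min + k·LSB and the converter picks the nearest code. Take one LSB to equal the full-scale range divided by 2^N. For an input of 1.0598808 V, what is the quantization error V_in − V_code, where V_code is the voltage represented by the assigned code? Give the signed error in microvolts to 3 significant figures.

+30.8 µV

Span: 2.8 V − (-0.00065 V) = 2.80065 V. LSB = 2.80065 V / 2^14 ≈ 170.9 µV.
Position in LSBs: (1.0598808 − (-0.00065)) × 16384/2.80065 = 6204.1800; rounding gives k = 6204.
V_code = -0.00065 + (6204/16384) × 2.80065 = 1.0598500366 V.
Error = V_in − V_code = 1.0598808 − (1.0598500366) = +30.8 µV.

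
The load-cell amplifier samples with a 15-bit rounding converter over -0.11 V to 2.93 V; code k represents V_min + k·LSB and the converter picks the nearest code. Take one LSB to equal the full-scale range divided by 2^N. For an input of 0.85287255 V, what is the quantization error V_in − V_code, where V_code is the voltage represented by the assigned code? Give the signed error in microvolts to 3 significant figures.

The full-scale span is 2.93 − (-0.11) = 3.04 V. LSB = 3.04 V / 2^15 ≈ 92.77 µV.
(0.85287255 − (-0.11)) / LSB = 0.96287255 × 32768/3.04 = 10378.7525. Nearest integer: k = 10379.
V_code = -0.11 + (10379/32768) × 3.04 = 0.85289550781 V.
V_in − V_code = 0.85287255 − (0.85289550781) = −23.0 µV.

−23.0 µV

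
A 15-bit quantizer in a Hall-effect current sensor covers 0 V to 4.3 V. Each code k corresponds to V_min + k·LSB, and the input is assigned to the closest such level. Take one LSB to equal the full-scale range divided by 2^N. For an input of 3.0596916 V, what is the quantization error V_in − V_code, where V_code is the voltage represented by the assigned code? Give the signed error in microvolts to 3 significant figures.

+35.8 µV

V_FS = 4.3 V. LSB = 4.3 V / 2^15 ≈ 131.2 µV.
Position in LSBs: (3.0596916 − (0)) × 32768/4.3 = 23316.2731; rounding gives k = 23316.
V_code = 0 + (23316/32768) × 4.3 = 3.0596557617 V.
Error = V_in − V_code = 3.0596916 − (3.0596557617) = +35.8 µV.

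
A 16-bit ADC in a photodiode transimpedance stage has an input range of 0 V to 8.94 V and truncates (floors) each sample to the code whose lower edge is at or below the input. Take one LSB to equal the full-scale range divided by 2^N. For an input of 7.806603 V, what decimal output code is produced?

57227

Full-scale range = 8.94 V. LSB = 8.94 V / 2^16 ≈ 136.4 µV.
code = ⌊(V_in − V_min)/LSB⌋ = ⌊(V_in − V_min) × 2^16 / range⌋
     = ⌊(7.806603 − (0)) × 65536 / 8.94⌋ = ⌊7.806603 × 65536/8.94⌋
     = ⌊57227.465⌋ = 57227.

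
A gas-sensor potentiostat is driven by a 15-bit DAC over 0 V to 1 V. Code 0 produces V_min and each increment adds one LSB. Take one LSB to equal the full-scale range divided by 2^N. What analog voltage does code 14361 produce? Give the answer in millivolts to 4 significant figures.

Range is 1 V. LSB = 1 V / 2^15.
V_out = V_min + code × LSB = 0 V + 14361 × 1 V / 32768
      = 0 V + 0.438263 V = 0.438263 V.

438.3 mV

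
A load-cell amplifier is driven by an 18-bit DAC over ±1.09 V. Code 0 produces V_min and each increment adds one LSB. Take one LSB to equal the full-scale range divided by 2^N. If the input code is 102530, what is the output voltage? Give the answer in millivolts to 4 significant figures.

-237.4 mV

Span: 1.09 V − (-1.09 V) = 2.18 V. LSB = 2.18 V / 2^18.
V_out = -1.09 + 102530 × (2.18/262144) V
      = -1.09 V + 0.852644 V = -0.237356 V.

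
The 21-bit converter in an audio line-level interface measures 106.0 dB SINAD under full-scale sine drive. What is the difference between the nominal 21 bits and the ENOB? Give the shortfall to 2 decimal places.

3.68 bits

Effective bits = (106.0 − 1.76)/6.02 = 17.3156.
Lost resolution: 21 − 17.3156 = 3.6844 bits.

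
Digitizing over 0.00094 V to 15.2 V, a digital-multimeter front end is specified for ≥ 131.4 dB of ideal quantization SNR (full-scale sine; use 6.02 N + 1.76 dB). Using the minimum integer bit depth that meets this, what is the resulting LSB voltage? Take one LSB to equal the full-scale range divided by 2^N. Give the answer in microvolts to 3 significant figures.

Span: 15.2 V − (0.00094 V) = 15.1991 V.
6.02 N + 1.76 ≥ 131.4 gives N ≥ 21.535, so the minimum integer is 22.
LSB = 15.1991 V / 2^22 = 3.62 µV.

3.62 µV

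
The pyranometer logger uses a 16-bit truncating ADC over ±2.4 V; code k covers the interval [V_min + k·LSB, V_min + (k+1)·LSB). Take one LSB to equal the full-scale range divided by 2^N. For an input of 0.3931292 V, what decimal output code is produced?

Range = 2.4 − (-2.4) = 4.8 V. LSB = 4.8 V / 2^16 ≈ 73.24 µV.
(V_in − V_min) × 2^16/range = (0.3931292 − (-2.4)) × 65536/4.8 = 38135.524.
Floor → code = 38135.

38135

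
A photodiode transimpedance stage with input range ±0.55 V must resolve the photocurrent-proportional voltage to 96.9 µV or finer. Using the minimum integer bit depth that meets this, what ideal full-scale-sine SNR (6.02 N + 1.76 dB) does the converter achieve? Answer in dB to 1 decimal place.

Full-scale range = 0.55 V − (-0.55 V) = 1.1 V.
1.1 V / 96.9 µV = 11350. Since 2^13 = 8192 and 2^14 = 16384, N = 14.
6.02(14) + 1.76 = 86.04 dB.

86.0 dB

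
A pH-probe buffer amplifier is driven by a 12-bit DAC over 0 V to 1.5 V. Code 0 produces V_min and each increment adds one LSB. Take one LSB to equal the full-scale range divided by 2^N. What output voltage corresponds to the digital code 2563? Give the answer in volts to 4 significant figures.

0.9386 V

Span = 1.5 V. LSB = 1.5 V / 2^12.
Output = V_min + (2563/4096) × range = 0 + 0.625732 × 1.5 V
      = 0 V + 0.938599 V = 0.938599 V.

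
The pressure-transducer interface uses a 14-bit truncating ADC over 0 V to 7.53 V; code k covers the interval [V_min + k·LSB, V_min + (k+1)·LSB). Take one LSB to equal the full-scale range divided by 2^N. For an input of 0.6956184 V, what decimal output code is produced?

Full-scale range = 7.53 V. LSB = 7.53 V / 2^14 ≈ 459.6 µV.
V_in − V_min = 0.6956184 − (0) = 0.6956184 V.
Divide by LSB: 0.6956184 × 16384/7.53 = 1513.5474.
Truncating gives code 1513.

1513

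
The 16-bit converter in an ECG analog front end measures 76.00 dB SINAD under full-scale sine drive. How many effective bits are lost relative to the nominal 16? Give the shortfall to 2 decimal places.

N_eff = (76.00 − 1.76)/6.02 = 12.3322 bits.
16 − 12.3322 = 3.67 bits below nominal.

3.67 bits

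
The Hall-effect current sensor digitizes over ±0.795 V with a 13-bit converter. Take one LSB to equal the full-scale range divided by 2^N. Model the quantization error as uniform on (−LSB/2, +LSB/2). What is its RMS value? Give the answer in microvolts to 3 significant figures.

56.0 µV

Full-scale range = 0.795 V − (-0.795 V) = 1.59 V.
Step size = 1.59/8192 V = 194.09 µV.
σ_q = LSB/√12 = 194.09 µV/3.4641 = 56.0 µV.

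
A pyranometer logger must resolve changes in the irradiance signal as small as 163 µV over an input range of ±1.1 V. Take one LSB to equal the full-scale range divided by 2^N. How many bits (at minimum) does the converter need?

14 bits

Span: 1.1 V − (-1.1 V) = 2.2 V.
Required number of levels: 2.2/163 µV = 13497; smallest N with 2^N ≥ that is 14.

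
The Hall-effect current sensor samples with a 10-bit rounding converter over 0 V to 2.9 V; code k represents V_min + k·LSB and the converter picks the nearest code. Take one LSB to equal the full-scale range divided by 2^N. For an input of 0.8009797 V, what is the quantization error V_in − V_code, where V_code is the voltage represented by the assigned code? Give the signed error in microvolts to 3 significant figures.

−485 µV

V_FS = 2.9 V. LSB = 2.9 V / 2^10 ≈ 2.832 mV.
(0.8009797 − (0)) / LSB = 0.8009797 × 1024/2.9 = 282.8287. Nearest integer: k = 283.
Reconstructed level: 0 + 283 × 2.9/1024 V = 0.8014648438 V.
e = 0.8009797 − (0.8014648438) = −485 µV.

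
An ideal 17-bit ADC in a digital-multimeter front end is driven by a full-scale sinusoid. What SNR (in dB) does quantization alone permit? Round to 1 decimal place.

104.1 dB

For an ideal N-bit converter with full-scale sine input, SNR = 6.02 N + 1.76 dB. SNR = 6.02 × 17 + 1.76 = 102.34 + 1.76 = 104.10 dB.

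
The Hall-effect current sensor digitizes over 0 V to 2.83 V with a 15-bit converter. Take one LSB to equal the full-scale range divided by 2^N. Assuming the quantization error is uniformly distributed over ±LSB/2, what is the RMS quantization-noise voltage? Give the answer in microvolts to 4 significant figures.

Span = 2.83 V.
Step size = 2.83/32768 V = 86.3647 µV.
For a uniform distribution on [−LSB/2, +LSB/2], V_rms = LSB/√12 = 86.3647 µV/3.4641 = 24.93 µV.

24.93 µV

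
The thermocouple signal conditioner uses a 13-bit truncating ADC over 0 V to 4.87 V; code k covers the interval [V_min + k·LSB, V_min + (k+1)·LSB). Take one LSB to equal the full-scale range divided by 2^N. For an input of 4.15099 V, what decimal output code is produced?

6982

Full-scale range = 4.87 V. LSB = 4.87 V / 2^13 ≈ 0.5945 mV.
(V_in − V_min) × 2^13/range = (4.15099 − (0)) × 8192/4.87 = 6982.528.
Floor → code = 6982.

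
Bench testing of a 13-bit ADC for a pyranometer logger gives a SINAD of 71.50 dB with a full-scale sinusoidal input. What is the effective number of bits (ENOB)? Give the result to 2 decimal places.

11.58 bits

ENOB = (SINAD − 1.76) / 6.02 = (71.50 − 1.76) / 6.02 = 69.74 / 6.02 = 11.5847.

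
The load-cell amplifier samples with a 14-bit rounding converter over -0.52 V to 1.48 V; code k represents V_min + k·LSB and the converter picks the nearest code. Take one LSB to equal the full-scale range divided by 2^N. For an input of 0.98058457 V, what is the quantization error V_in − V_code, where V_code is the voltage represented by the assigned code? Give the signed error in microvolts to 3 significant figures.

Span: 1.48 V − (-0.52 V) = 2 V. LSB = 2 V / 2^14 ≈ 122.1 µV.
(V_in − V_min)/LSB = (0.98058457 − (-0.52)) × 16384/2 = 12292.7888 → nearest code k = 12293.
V_code = -0.52 + (12293/16384) × 2 = 0.98061035156 V.
e = 0.98058457 − (0.98061035156) = −25.8 µV.

−25.8 µV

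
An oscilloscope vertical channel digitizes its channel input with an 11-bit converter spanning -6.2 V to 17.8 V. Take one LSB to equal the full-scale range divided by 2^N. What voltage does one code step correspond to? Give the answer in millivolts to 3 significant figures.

The full-scale span is 17.8 − (-6.2) = 24 V.
There are 2^11 = 2048 steps.
Step size = 24/2048 V = 11.7 mV.

11.7 mV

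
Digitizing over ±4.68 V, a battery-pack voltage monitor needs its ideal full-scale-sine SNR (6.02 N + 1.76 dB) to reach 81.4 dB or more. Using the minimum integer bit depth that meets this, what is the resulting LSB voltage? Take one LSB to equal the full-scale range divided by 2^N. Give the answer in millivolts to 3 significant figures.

Span: 4.68 V − (-4.68 V) = 9.36 V.
N ≥ (81.4 − 1.76)/6.02 = 13.229 → N_min = 14.
One LSB is 9.36 V / 16384 = 0.571 mV.

0.571 mV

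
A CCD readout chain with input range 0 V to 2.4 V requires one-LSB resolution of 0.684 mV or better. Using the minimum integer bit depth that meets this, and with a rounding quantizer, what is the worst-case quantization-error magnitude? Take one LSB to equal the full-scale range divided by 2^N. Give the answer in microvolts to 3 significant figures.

V_FS = 2.4 V.
Levels needed ≥ 2.4/0.684 mV = 3509. 2^12 = 4096 suffices, so N_min = 12.
Step size = 2.4/4096 V = 0.58594 mV.
Max error for round-to-nearest is LSB/2 = 293 µV.

293 µV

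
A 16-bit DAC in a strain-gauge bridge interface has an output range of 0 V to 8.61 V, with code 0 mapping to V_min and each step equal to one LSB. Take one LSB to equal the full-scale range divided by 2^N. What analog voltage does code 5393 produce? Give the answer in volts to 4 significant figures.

Full-scale range = 8.61 V. LSB = 8.61 V / 2^16.
Output = V_min + (5393/65536) × range = 0 + 0.0822906 × 8.61 V
      = 0 V + 0.708522 V = 0.708522 V.

0.7085 V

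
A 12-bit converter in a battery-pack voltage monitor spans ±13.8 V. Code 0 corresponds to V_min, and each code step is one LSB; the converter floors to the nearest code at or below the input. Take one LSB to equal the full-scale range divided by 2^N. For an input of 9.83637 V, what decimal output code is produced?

3507

Span: 13.8 V − (-13.8 V) = 27.6 V. LSB = 27.6 V / 2^12 ≈ 6.738 mV.
V_in − V_min = 9.83637 − (-13.8) = 23.63637 V.
Divide by LSB: 23.63637 × 4096/27.6 = 3507.7743.
Truncating gives code 3507.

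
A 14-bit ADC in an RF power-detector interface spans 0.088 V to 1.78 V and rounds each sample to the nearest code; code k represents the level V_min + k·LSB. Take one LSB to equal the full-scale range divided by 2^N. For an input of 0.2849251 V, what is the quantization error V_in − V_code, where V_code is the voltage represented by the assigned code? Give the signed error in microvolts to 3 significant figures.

Span: 1.78 V − (0.088 V) = 1.692 V. LSB = 1.692 V / 2^14 ≈ 103.3 µV.
Position in LSBs: (0.2849251 − (0.088)) × 16384/1.692 = 1906.8681; rounding gives k = 1907.
V_code = 0.088 + (1907/16384) × 1.692 = 0.28493872070 V.
V_in − V_code = 0.2849251 − (0.28493872070) = −13.6 µV.

−13.6 µV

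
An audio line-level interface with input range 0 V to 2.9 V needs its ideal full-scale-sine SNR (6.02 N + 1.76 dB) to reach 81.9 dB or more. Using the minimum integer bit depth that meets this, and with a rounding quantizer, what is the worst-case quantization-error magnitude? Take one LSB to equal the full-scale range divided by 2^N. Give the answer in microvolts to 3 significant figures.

V_FS = 2.9 V.
Solving 6.02 N ≥ 81.9 − 1.76: N ≥ 13.312. Round up → N = 14.
Step size = 2.9/16384 V = 177.00 µV.
|e|_max = LSB/2 = 88.5 µV.

88.5 µV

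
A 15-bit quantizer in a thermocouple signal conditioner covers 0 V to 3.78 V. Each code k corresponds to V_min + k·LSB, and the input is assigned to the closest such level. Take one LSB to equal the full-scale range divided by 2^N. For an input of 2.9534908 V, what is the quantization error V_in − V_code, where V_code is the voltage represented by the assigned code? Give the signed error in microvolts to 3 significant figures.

+19.7 µV

Full-scale range = 3.78 V. LSB = 3.78 V / 2^15 ≈ 115.4 µV.
(V_in − V_min)/LSB = (2.9534908 − (0)) × 32768/3.78 = 25603.1710 → nearest code k = 25603.
Reconstructed level: 0 + 25603 × 3.78/32768 V = 2.9534710693 V.
V_in − V_code = 2.9534908 − (2.9534710693) = +19.7 µV.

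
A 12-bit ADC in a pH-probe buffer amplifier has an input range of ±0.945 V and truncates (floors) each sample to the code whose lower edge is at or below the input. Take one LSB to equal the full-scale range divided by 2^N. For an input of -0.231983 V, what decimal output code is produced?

1545

Span: 0.945 V − (-0.945 V) = 1.89 V. LSB = 1.89 V / 2^12 ≈ 461.4 µV.
code = ⌊(V_in − V_min)/LSB⌋ = ⌊(V_in − V_min) × 2^12 / range⌋
     = ⌊(-0.231983 − (-0.945)) × 4096 / 1.89⌋ = ⌊0.713017 × 4096/1.89⌋
     = ⌊1545.247⌋ = 1545.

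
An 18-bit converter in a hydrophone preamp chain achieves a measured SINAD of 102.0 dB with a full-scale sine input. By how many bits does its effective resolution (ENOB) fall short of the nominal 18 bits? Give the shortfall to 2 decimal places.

1.35 bits

ENOB = (SINAD − 1.76)/6.02 = (102.0 − 1.76)/6.02 = 16.6512 bits.
18 − 16.6512 = 1.35 bits below nominal.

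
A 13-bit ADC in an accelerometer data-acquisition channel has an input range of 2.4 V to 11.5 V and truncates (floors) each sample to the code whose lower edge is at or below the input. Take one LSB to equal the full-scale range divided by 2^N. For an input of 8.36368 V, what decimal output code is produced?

The full-scale span is 11.5 − (2.4) = 9.1 V. LSB = 9.1 V / 2^13 ≈ 1.111 mV.
code = ⌊(V_in − V_min)/LSB⌋ = ⌊(V_in − V_min) × 2^13 / range⌋
     = ⌊(8.36368 − (2.4)) × 8192 / 9.1⌋ = ⌊5.96368 × 8192/9.1⌋
     = ⌊5368.623⌋ = 5368.

5368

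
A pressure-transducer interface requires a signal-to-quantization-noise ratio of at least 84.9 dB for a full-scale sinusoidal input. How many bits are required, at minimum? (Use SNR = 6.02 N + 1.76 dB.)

14 bits

N ≥ (84.9 − 1.76)/6.02 = 13.811 → N_min = 14.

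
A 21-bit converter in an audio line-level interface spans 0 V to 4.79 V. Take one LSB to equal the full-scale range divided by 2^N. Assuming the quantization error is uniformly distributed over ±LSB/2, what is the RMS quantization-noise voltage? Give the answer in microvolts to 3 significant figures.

0.659 µV

Span = 4.79 V.
LSB = 4.79 V / 2^21 = 2.2840 µV.
σ_q = LSB/√12 = 2.2840 µV/3.4641 = 0.659 µV.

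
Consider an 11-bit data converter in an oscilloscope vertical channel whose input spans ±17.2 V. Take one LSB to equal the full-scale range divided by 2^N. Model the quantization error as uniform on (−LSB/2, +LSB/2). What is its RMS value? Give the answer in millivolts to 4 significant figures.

4.849 mV

Full-scale range = 17.2 V − (-17.2 V) = 34.4 V.
LSB = 34.4 V ÷ 2^11 = 34.4/2048 V = 16.7969 mV.
V_rms = LSB/√12 = 16.7969 mV / √12 = 4.849 mV.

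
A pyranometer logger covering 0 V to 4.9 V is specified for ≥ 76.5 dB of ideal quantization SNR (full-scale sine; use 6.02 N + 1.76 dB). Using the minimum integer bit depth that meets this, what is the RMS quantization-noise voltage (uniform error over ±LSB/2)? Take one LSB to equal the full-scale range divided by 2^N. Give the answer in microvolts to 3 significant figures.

173 µV

Full-scale range = 4.9 V.
Solving 6.02 N ≥ 76.5 − 1.76: N ≥ 12.415. Round up → N = 13.
LSB = 4.9 V ÷ 2^13 = 4.9/8192 V = 0.59814 mV.
V_rms = LSB/√12 = 173 µV.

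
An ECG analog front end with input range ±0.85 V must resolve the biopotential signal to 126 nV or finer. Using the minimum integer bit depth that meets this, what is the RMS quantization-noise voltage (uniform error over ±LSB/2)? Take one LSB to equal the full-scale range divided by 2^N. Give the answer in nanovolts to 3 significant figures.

The full-scale span is 0.85 − (-0.85) = 1.7 V.
1.7 V / 126 nV = 1.349e7. Since 2^23 = 8388608 and 2^24 = 16777216, N = 24.
One LSB is 1.7 V / 16777216 = 101.33 nV.
RMS noise = LSB/√12 = 29.3 nV.

29.3 nV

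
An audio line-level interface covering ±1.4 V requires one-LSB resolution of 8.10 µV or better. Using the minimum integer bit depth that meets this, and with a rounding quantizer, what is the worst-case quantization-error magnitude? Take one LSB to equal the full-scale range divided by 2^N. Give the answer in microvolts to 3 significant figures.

The full-scale span is 1.4 − (-1.4) = 2.8 V.
Levels needed ≥ 2.8/8.10 µV = 345700. 2^19 = 524288 suffices, so N_min = 19.
LSB = 2.8 V ÷ 2^19 = 2.8/524288 V = 5.3406 µV.
Max error for round-to-nearest is LSB/2 = 2.67 µV.

2.67 µV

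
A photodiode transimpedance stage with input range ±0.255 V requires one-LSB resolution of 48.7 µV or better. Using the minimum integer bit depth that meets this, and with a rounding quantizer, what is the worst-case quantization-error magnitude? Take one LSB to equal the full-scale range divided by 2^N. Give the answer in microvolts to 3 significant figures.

15.6 µV

The full-scale span is 0.255 − (-0.255) = 0.51 V.
Required number of levels: 0.51/48.7 µV = 10472; smallest N with 2^N ≥ that is 14.
One LSB is 0.51 V / 16384 = 31.128 µV.
Half an LSB is 15.6 µV.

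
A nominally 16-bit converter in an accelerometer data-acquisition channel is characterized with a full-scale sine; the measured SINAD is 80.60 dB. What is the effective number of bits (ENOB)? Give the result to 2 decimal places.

(80.60 − 1.76) / 6.02 = 78.84/6.02 = 13.0963 effective bits.

13.10 bits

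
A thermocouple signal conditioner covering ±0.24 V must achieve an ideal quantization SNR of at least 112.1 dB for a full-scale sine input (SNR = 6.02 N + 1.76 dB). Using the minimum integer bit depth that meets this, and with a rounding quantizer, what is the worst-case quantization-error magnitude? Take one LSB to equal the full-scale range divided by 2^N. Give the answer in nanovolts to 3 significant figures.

Full-scale range = 0.24 V − (-0.24 V) = 0.48 V.
Required N = ⌈(112.1 − 1.76)/6.02⌉ = ⌈18.329⌉ = 19.
Step size = 0.48/524288 V = 0.91553 µV.
Max error for round-to-nearest is LSB/2 = 458 nV.

458 nV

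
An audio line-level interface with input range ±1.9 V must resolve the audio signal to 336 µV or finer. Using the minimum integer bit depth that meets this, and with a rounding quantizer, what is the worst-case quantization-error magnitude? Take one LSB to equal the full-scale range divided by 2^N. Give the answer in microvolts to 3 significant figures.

116 µV

Span: 1.9 V − (-1.9 V) = 3.8 V.
Need 2^N ≥ 3.8 V / 336 µV = 11310 → N_min = 14.
LSB = 3.8 V / 2^14 = 231.93 µV.
Half an LSB is 116 µV.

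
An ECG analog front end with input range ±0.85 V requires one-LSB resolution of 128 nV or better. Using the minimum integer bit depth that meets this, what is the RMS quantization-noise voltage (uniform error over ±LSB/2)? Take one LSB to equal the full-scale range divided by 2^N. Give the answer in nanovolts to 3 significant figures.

The full-scale span is 0.85 − (-0.85) = 1.7 V.
Required number of levels: 1.7/128 nV = 1.3281e7; smallest N with 2^N ≥ that is 24.
Step size = 1.7/16777216 V = 101.33 nV.
RMS noise = LSB/√12 = 29.3 nV.

29.3 nV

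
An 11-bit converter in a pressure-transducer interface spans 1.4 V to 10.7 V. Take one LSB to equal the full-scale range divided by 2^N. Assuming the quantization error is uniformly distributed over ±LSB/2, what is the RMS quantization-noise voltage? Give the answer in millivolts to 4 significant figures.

1.311 mV

Range = 10.7 − (1.4) = 9.3 V.
LSB = 9.3 V / 2^11 = 4.54102 mV.
RMS of a uniform error over width LSB is LSB/√12 = 1.311 mV.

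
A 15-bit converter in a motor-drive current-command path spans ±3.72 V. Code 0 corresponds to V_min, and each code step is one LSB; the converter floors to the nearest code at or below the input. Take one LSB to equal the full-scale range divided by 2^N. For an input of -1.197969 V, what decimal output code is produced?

11107

Span: 3.72 V − (-3.72 V) = 7.44 V. LSB = 7.44 V / 2^15 ≈ 227.1 µV.
(V_in − V_min) × 2^15/range = (-1.197969 − (-3.72)) × 32768/7.44 = 11107.784.
Floor → code = 11107.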